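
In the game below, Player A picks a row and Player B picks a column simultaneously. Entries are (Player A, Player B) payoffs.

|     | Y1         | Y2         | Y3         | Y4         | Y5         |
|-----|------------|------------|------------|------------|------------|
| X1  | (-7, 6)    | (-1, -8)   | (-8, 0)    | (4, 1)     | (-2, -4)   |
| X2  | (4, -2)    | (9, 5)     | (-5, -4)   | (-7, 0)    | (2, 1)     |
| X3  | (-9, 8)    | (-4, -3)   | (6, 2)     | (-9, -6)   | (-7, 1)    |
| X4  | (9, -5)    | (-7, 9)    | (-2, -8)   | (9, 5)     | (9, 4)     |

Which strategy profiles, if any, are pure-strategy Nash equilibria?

Check mutual best responses: a cell is a NE iff neither player can gain by unilaterally deviating.
Player A's best responses — vs Y1: X4 (payoff 9); vs Y2: X2 (payoff 9); vs Y3: X3 (payoff 6); vs Y4: X4 (payoff 9); vs Y5: X4 (payoff 9).
Player B's best responses — vs X1: Y1 (payoff 6); vs X2: Y2 (payoff 5); vs X3: Y1 (payoff 8); vs X4: Y2 (payoff 9).
The only mutual best response is (X2, Y2); neither player gains by switching there.

(X2, Y2)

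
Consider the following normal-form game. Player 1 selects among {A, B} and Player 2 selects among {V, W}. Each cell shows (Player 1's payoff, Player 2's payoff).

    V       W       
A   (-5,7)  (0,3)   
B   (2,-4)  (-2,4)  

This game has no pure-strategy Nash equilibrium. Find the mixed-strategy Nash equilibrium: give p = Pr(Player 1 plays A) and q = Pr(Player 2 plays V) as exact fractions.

p = 2/3, q = 2/9

In a mixed NE each player is indifferent between their pure strategies, so the opponent's mix sets the indifference.
Player 2 indifferent between V and W: p·7 + (1−p)·(-4) = p·3 + (1−p)·4 ⟹ (-4) + 11p = 4 + (-1)p ⟹ p = 2/3.
Player 1 indifferent between A and B: q·(-5) + (1−q)·0 = q·2 + (1−q)·(-2) ⟹ 0 + (-5)q = (-2) + 4q ⟹ q = 2/9.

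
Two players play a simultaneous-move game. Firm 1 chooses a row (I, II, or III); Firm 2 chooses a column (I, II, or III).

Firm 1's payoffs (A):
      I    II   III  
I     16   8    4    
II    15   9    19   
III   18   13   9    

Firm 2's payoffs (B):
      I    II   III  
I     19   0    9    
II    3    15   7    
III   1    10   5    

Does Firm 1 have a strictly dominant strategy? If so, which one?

A strategy is strictly dominant if it gives Firm 1 a strictly higher payoff than every other strategy, against every choice by the opponent.
I is not dominant: against I, III gives 18 > 16.
II is not dominant: against I, I gives 16 > 15.
III is not dominant: against III, II gives 19 > 9.
No single strategy is best against every opponent action.

No strictly dominant strategy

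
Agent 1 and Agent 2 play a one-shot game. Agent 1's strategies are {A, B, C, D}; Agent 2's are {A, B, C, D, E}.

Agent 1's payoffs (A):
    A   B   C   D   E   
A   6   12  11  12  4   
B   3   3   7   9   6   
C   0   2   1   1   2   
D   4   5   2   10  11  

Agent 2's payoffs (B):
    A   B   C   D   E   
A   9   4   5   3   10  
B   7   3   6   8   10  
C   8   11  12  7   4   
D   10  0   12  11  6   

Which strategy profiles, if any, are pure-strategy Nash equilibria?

There is no pure-strategy Nash equilibrium

Check mutual best responses: a cell is a NE iff neither player can gain by unilaterally deviating.
Agent 1's best responses — vs A: A (payoff 6); vs B: A (payoff 12); vs C: A (payoff 11); vs D: A (payoff 12); vs E: D (payoff 11).
Agent 2's best responses — vs A: E (payoff 10); vs B: E (payoff 10); vs C: C (payoff 12); vs D: C (payoff 12).
No cell has both players best-responding. For instance, Agent 1's best reply to B is A, but against A Agent 2 prefers E over B.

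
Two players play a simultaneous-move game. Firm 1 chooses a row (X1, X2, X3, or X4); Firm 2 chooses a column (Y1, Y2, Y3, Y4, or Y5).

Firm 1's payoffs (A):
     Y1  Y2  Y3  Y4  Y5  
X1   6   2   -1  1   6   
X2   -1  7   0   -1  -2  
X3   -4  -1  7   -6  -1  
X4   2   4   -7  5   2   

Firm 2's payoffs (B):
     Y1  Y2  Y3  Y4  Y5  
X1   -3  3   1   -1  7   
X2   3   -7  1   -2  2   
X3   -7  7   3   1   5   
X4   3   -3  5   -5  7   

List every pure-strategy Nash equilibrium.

(X1, Y5)

Find each player's best response to every opponent strategy; NE are the intersections.
Firm 1's best responses — vs Y1: X1 (payoff 6); vs Y2: X2 (payoff 7); vs Y3: X3 (payoff 7); vs Y4: X4 (payoff 5); vs Y5: X1 (payoff 6).
Firm 2's best responses — vs X1: Y5 (payoff 7); vs X2: Y1 (payoff 3); vs X3: Y2 (payoff 7); vs X4: Y5 (payoff 7).
The only mutual best response is (X1, Y5); neither player gains by switching there.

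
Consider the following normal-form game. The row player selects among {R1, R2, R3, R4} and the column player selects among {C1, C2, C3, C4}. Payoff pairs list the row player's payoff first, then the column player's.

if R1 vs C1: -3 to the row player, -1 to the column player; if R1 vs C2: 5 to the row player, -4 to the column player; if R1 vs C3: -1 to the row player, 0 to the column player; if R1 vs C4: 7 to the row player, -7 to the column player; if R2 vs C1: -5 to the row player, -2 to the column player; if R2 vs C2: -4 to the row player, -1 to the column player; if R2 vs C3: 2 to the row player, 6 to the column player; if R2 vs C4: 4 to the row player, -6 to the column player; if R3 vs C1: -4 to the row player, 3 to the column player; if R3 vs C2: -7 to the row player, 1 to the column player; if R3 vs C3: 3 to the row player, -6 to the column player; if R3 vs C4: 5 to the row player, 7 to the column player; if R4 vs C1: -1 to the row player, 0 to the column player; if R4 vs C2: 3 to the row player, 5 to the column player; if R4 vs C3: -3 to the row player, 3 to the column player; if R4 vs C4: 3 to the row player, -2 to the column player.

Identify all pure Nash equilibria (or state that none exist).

There is no pure-strategy Nash equilibrium

Check mutual best responses: a cell is a NE iff neither player can gain by unilaterally deviating.
The row player's best responses — vs C1: R4 (payoff -1); vs C2: R1 (payoff 5); vs C3: R3 (payoff 3); vs C4: R1 (payoff 7).
The column player's best responses — vs R1: C3 (payoff 0); vs R2: C3 (payoff 6); vs R3: C4 (payoff 7); vs R4: C2 (payoff 5).
No cell has both players best-responding. For instance, the row player's best reply to C3 is R3, but against R3 the column player prefers C4 over C3.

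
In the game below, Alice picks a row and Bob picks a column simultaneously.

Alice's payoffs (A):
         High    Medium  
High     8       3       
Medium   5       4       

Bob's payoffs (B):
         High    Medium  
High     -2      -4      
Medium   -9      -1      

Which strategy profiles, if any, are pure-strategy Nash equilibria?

Check mutual best responses: a cell is a NE iff neither player can gain by unilaterally deviating.
Alice's best responses — vs High: High (payoff 8); vs Medium: Medium (payoff 4).
Bob's best responses — vs High: High (payoff -2); vs Medium: Medium (payoff -1).
Mutual best responses occur at (High, High) and (Medium, Medium); at each, neither player gains by switching.

(High, High) and (Medium, Medium)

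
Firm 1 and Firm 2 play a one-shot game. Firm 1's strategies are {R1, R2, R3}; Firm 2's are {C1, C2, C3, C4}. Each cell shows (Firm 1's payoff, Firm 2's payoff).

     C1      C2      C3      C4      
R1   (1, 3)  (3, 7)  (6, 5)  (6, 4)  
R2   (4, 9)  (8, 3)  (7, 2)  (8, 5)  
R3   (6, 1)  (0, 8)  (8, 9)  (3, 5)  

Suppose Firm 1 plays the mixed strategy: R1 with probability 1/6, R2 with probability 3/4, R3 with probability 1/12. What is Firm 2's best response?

C1

Firm 2's best reply maximizes expected payoff against the mix.
C1: (1/6)·3 + (3/4)·9 + (1/12)·1 = 22/3
C2: (1/6)·7 + (3/4)·3 + (1/12)·8 = 49/12
C3: (1/6)·5 + (3/4)·2 + (1/12)·9 = 37/12
C4: (1/6)·4 + (3/4)·5 + (1/12)·5 = 29/6
Highest expected payoff is 22/3, from C1.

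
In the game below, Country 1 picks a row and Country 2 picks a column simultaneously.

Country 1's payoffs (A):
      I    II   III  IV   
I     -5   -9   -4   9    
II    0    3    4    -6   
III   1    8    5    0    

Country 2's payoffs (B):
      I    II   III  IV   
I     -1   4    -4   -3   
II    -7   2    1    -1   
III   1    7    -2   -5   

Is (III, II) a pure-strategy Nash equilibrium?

Holding Country 2 at II: Country 1 gets 8 from III, versus -9 from I, 3 from II. No profitable deviation for Country 1.
Holding Country 1 at III: Country 2 gets 7 from II, versus 1 from I, -2 from III, -5 from IV. No profitable deviation for Country 2 either.

Yes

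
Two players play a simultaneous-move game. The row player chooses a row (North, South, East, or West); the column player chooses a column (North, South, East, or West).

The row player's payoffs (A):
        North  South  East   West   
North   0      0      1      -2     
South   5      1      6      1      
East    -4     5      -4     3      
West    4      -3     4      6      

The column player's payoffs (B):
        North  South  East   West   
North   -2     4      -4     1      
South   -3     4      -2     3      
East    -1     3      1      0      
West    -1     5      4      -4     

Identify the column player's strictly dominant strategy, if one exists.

South

Check whether one of the column player's strategies beats all alternatives regardless of what the opponent does.
South strictly dominates: vs North: 4 > each of {-2, -4, 1}; vs South: 4 > each of {-3, -2, 3}; vs East: 3 > each of {-1, 1, 0}; vs West: 5 > each of {-1, 4, -4}.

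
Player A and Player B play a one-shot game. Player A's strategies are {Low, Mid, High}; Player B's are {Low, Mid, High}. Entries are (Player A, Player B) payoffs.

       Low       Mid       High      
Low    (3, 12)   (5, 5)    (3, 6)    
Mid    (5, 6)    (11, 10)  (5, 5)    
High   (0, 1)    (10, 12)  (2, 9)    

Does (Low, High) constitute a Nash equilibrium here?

No

Holding Player B at High: Player A gets 3 from Low but could get 5 by switching to Mid. Player A has a profitable deviation.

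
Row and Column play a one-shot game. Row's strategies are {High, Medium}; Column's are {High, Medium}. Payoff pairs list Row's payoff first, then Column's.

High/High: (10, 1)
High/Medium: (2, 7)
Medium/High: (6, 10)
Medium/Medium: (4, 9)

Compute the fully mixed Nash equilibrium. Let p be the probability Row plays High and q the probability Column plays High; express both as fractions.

p = 1/7, q = 1/3

Each player's mixing probability is pinned down by making the *other* player indifferent.
Column indifferent between High and Medium: p·1 + (1−p)·10 = p·7 + (1−p)·9 ⟹ 10 + (-9)p = 9 + (-2)p ⟹ p = 1/7.
Row indifferent between High and Medium: q·10 + (1−q)·2 = q·6 + (1−q)·4 ⟹ 2 + 8q = 4 + 2q ⟹ q = 1/3.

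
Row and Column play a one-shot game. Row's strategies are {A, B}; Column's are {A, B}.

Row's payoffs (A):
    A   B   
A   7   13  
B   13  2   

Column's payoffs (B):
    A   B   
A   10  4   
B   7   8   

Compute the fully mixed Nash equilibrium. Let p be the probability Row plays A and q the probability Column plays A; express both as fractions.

Each player's mixing probability is pinned down by making the *other* player indifferent.
Column indifferent between A and B: p·10 + (1−p)·7 = p·4 + (1−p)·8 ⟹ 7 + 3p = 8 + (-4)p ⟹ p = 1/7.
Row indifferent between A and B: q·7 + (1−q)·13 = q·13 + (1−q)·2 ⟹ 13 + (-6)q = 2 + 11q ⟹ q = 11/17.

p = 1/7, q = 11/17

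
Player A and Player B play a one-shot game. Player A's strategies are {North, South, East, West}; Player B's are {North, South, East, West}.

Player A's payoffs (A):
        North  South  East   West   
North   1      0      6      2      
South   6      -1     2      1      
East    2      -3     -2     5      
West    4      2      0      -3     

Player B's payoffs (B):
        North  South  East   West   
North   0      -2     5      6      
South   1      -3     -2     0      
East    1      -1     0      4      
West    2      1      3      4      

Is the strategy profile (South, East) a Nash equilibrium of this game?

Holding Player B at East: Player A gets 2 from South but could get 6 by switching to North. Player A has a profitable deviation.

No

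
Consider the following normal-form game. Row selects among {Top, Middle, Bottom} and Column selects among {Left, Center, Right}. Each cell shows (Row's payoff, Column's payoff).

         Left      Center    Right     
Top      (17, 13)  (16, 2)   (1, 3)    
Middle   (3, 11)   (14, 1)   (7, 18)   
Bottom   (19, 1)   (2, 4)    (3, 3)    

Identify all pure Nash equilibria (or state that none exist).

(Middle, Right)

A profile is a Nash equilibrium when each player is best-responding to the other.
Row's best responses — vs Left: Bottom (payoff 19); vs Center: Top (payoff 16); vs Right: Middle (payoff 7).
Column's best responses — vs Top: Left (payoff 13); vs Middle: Right (payoff 18); vs Bottom: Center (payoff 4).
The only mutual best response is (Middle, Right); neither player gains by switching there.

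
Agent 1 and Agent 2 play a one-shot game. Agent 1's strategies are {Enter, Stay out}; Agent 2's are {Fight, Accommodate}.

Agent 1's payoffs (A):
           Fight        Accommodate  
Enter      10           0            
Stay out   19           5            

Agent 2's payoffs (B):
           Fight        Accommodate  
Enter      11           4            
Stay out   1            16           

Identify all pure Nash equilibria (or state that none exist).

(Stay out, Accommodate)

Check mutual best responses: a cell is a NE iff neither player can gain by unilaterally deviating.
Agent 1's best responses — vs Fight: Stay out (payoff 19); vs Accommodate: Stay out (payoff 5).
Agent 2's best responses — vs Enter: Fight (payoff 11); vs Stay out: Accommodate (payoff 16).
The only mutual best response is (Stay out, Accommodate); neither player gains by switching there.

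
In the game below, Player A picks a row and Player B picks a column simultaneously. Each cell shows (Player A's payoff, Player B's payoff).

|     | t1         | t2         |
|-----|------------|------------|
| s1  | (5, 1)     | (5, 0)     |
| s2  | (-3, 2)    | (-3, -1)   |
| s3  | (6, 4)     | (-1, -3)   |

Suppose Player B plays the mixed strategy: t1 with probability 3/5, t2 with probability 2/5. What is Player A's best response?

s1

Player A's best reply maximizes expected payoff against the mix.
s1: (3/5)·5 + (2/5)·5 = 5
s2: (3/5)·(-3) + (2/5)·(-3) = -3
s3: (3/5)·6 + (2/5)·(-1) = 16/5
Highest expected payoff is 5, from s1.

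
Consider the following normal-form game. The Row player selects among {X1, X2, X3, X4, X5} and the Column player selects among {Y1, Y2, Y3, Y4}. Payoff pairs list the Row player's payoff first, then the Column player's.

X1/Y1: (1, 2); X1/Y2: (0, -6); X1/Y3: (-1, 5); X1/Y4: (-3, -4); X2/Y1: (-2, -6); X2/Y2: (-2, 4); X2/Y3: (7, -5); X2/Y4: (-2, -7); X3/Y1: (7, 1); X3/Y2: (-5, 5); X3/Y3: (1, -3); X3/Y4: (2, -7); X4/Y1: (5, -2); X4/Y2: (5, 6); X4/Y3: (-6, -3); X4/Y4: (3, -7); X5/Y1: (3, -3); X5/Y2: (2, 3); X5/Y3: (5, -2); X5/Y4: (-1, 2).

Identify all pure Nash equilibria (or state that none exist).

(X4, Y2)

Check mutual best responses: a cell is a NE iff neither player can gain by unilaterally deviating.
The Row player's best responses — vs Y1: X3 (payoff 7); vs Y2: X4 (payoff 5); vs Y3: X2 (payoff 7); vs Y4: X4 (payoff 3).
The Column player's best responses — vs X1: Y3 (payoff 5); vs X2: Y2 (payoff 4); vs X3: Y2 (payoff 5); vs X4: Y2 (payoff 6); vs X5: Y2 (payoff 3).
The only mutual best response is (X4, Y2); neither player gains by switching there.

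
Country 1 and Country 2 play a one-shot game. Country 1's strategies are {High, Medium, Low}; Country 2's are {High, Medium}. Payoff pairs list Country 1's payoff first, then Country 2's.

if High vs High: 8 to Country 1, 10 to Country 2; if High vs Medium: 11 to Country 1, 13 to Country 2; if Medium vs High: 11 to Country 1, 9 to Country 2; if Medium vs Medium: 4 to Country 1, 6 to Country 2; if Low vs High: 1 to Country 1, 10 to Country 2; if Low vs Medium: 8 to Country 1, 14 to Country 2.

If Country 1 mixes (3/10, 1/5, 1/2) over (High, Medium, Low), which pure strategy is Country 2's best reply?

Medium

Compute Country 2's expected payoff from each pure strategy against the given mix.
High: (3/10)·10 + (1/5)·9 + (1/2)·10 = 49/5
Medium: (3/10)·13 + (1/5)·6 + (1/2)·14 = 121/10
Highest expected payoff is 121/10, from Medium.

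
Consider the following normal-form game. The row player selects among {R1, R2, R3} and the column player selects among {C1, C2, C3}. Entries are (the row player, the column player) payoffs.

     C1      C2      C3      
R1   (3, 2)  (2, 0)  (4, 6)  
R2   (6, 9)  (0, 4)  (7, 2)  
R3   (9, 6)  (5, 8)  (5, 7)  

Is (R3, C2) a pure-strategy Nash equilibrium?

Holding the column player at C2: the row player gets 5 from R3, versus 2 from R1, 0 from R2. No profitable deviation for the row player.
Holding the row player at R3: the column player gets 8 from C2, versus 6 from C1, 7 from C3. No profitable deviation for the column player either.

Yes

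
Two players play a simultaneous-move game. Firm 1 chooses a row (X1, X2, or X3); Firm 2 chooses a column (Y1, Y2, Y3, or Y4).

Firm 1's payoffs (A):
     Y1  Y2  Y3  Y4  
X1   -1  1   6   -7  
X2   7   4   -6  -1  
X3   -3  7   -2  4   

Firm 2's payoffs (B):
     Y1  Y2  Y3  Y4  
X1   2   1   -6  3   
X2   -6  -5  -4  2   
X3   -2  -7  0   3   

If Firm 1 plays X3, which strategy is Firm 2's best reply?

Y4

With Firm 1 fixed at X3, Firm 2's payoffs are: Y1 → -2, Y2 → -7, Y3 → 0, Y4 → 3.
The maximum is 3, achieved by Y4.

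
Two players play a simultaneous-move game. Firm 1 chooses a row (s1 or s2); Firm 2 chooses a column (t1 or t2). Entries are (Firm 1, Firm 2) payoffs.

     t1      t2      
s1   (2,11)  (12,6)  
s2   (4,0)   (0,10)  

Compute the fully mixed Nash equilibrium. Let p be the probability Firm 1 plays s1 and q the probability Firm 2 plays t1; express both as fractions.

p = 2/3, q = 6/7

Each player's mixing probability is pinned down by making the *other* player indifferent.
Firm 2 indifferent between t1 and t2: p·11 + (1−p)·0 = p·6 + (1−p)·10 ⟹ 0 + 11p = 10 + (-4)p ⟹ p = 2/3.
Firm 1 indifferent between s1 and s2: q·2 + (1−q)·12 = q·4 + (1−q)·0 ⟹ 12 + (-10)q = 0 + 4q ⟹ q = 6/7.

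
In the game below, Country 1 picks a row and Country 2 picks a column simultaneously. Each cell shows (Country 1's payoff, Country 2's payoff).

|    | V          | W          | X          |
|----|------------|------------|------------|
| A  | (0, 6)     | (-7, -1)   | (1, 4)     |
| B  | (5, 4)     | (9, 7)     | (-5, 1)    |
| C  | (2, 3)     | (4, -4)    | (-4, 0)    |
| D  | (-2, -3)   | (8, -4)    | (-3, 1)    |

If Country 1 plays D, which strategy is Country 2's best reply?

With Country 1 fixed at D, Country 2's payoffs are: V → -3, W → -4, X → 1.
The maximum is 1, achieved by X.

X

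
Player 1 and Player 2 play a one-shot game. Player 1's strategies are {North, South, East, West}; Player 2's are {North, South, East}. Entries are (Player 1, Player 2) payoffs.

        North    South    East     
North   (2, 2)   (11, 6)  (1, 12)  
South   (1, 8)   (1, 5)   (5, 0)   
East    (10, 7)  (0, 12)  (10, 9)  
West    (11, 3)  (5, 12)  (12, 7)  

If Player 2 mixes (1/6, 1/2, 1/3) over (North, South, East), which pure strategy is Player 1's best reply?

West

Compute Player 1's expected payoff from each pure strategy against the given mix.
North: (1/6)·2 + (1/2)·11 + (1/3)·1 = 37/6
South: (1/6)·1 + (1/2)·1 + (1/3)·5 = 7/3
East: (1/6)·10 + (1/2)·0 + (1/3)·10 = 5
West: (1/6)·11 + (1/2)·5 + (1/3)·12 = 25/3
Highest expected payoff is 25/3, from West.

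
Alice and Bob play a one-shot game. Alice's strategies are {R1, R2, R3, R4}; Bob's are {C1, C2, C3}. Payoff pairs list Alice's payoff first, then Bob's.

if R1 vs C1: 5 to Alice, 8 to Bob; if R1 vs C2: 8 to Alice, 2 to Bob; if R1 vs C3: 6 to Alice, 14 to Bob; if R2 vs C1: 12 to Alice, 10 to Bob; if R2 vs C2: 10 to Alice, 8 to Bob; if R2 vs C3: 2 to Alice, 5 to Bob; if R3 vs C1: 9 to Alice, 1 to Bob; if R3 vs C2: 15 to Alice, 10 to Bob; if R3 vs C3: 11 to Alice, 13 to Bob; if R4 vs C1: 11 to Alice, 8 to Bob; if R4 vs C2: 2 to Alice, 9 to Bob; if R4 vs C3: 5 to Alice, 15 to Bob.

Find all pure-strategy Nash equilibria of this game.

(R2, C1) and (R3, C3)

Find each player's best response to every opponent strategy; NE are the intersections.
Alice's best responses — vs C1: R2 (payoff 12); vs C2: R3 (payoff 15); vs C3: R3 (payoff 11).
Bob's best responses — vs R1: C3 (payoff 14); vs R2: C1 (payoff 10); vs R3: C3 (payoff 13); vs R4: C3 (payoff 15).
Mutual best responses occur at (R2, C1) and (R3, C3); at each, neither player gains by switching.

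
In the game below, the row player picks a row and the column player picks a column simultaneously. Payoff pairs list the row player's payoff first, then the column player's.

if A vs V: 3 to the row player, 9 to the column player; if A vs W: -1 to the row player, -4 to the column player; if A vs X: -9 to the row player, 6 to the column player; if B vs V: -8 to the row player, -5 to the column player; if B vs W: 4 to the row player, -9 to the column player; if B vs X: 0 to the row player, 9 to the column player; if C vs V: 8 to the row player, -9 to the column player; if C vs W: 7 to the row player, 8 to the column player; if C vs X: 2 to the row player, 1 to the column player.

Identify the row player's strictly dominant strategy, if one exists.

C

A strategy is strictly dominant if it gives the row player a strictly higher payoff than every other strategy, against every choice by the opponent.
C strictly dominates: vs V: 8 > each of {3, -8}; vs W: 7 > each of {-1, 4}; vs X: 2 > each of {-9, 0}.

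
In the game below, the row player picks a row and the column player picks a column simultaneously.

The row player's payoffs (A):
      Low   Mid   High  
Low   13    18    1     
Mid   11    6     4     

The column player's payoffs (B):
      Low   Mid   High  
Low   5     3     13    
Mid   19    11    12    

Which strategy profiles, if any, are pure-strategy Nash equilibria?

Check mutual best responses: a cell is a NE iff neither player can gain by unilaterally deviating.
The row player's best responses — vs Low: Low (payoff 13); vs Mid: Low (payoff 18); vs High: Mid (payoff 4).
The column player's best responses — vs Low: High (payoff 13); vs Mid: Low (payoff 19).
No cell has both players best-responding. For instance, the row player's best reply to Mid is Low, but against Low the column player prefers High over Mid.

There is no pure-strategy Nash equilibrium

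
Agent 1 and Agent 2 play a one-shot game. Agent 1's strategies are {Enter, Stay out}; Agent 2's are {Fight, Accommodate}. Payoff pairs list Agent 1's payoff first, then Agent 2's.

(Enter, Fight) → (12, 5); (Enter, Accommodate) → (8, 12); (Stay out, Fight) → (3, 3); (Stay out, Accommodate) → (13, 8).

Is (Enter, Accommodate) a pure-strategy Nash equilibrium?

No

Holding Agent 2 at Accommodate: Agent 1 gets 8 from Enter but could get 13 by switching to Stay out. Agent 1 has a profitable deviation.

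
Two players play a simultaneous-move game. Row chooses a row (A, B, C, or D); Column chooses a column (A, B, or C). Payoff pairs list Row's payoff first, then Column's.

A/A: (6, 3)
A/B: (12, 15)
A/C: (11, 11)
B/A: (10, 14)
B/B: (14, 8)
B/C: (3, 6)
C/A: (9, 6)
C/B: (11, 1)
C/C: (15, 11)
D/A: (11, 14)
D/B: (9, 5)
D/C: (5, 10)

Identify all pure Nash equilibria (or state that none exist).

(C, C) and (D, A)

Find each player's best response to every opponent strategy; NE are the intersections.
Row's best responses — vs A: D (payoff 11); vs B: B (payoff 14); vs C: C (payoff 15).
Column's best responses — vs A: B (payoff 15); vs B: A (payoff 14); vs C: C (payoff 11); vs D: A (payoff 14).
Mutual best responses occur at (C, C) and (D, A); at each, neither player gains by switching.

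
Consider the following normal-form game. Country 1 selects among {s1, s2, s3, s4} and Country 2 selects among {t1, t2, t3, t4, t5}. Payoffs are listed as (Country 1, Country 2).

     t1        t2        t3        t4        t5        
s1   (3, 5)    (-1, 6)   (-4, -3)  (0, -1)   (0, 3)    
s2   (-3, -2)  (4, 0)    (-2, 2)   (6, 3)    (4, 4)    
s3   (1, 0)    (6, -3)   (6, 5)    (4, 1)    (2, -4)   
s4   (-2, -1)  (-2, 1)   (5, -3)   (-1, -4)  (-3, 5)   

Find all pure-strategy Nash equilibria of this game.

A profile is a Nash equilibrium when each player is best-responding to the other.
Country 1's best responses — vs t1: s1 (payoff 3); vs t2: s3 (payoff 6); vs t3: s3 (payoff 6); vs t4: s2 (payoff 6); vs t5: s2 (payoff 4).
Country 2's best responses — vs s1: t2 (payoff 6); vs s2: t5 (payoff 4); vs s3: t3 (payoff 5); vs s4: t5 (payoff 5).
Mutual best responses occur at (s2, t5) and (s3, t3); at each, neither player gains by switching.

(s2, t5) and (s3, t3)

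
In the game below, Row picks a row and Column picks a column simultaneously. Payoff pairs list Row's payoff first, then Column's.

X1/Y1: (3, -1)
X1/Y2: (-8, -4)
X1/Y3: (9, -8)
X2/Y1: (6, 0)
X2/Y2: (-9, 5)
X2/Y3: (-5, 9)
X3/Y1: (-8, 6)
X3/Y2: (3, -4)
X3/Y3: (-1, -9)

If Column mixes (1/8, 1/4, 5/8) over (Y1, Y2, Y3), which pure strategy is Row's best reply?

X1

Row's best reply maximizes expected payoff against the mix.
X1: (1/8)·3 + (1/4)·(-8) + (5/8)·9 = 4
X2: (1/8)·6 + (1/4)·(-9) + (5/8)·(-5) = -37/8
X3: (1/8)·(-8) + (1/4)·3 + (5/8)·(-1) = -7/8
Highest expected payoff is 4, from X1.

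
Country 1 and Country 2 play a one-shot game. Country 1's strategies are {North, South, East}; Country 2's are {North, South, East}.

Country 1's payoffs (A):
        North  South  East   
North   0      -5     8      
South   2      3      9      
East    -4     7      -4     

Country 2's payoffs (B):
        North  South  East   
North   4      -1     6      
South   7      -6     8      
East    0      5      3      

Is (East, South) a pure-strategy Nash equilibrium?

Yes

Holding Country 2 at South: Country 1 gets 7 from East, versus -5 from North, 3 from South. No profitable deviation for Country 1.
Holding Country 1 at East: Country 2 gets 5 from South, versus 0 from North, 3 from East. No profitable deviation for Country 2 either.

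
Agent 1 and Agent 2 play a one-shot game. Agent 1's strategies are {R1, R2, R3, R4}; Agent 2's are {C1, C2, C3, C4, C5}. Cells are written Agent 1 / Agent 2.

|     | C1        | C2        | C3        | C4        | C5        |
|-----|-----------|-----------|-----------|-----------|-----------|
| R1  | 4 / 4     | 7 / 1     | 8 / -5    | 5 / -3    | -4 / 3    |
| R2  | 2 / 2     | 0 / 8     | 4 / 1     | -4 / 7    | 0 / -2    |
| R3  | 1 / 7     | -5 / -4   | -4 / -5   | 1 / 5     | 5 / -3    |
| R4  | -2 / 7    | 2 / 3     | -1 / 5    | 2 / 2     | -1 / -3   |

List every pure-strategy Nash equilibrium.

(R1, C1)

A profile is a Nash equilibrium when each player is best-responding to the other.
Agent 1's best responses — vs C1: R1 (payoff 4); vs C2: R1 (payoff 7); vs C3: R1 (payoff 8); vs C4: R1 (payoff 5); vs C5: R3 (payoff 5).
Agent 2's best responses — vs R1: C1 (payoff 4); vs R2: C2 (payoff 8); vs R3: C1 (payoff 7); vs R4: C1 (payoff 7).
The only mutual best response is (R1, C1); neither player gains by switching there.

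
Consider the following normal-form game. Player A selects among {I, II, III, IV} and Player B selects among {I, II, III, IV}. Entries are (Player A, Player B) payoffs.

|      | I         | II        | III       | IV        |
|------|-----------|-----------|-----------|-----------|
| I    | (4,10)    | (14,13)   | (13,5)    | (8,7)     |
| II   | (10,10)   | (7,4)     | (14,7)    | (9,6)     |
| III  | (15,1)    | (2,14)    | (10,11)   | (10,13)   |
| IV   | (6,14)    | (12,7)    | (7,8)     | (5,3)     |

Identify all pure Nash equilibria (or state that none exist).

(I, II)

A profile is a Nash equilibrium when each player is best-responding to the other.
Player A's best responses — vs I: III (payoff 15); vs II: I (payoff 14); vs III: II (payoff 14); vs IV: III (payoff 10).
Player B's best responses — vs I: II (payoff 13); vs II: I (payoff 10); vs III: II (payoff 14); vs IV: I (payoff 14).
The only mutual best response is (I, II); neither player gains by switching there.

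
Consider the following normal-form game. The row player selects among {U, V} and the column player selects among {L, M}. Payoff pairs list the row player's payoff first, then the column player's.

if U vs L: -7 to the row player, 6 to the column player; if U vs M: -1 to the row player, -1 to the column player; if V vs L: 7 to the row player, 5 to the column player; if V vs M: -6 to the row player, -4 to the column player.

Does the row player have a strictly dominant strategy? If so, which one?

A strategy is strictly dominant if it gives the row player a strictly higher payoff than every other strategy, against every choice by the opponent.
U is not dominant: against L, V gives 7 > -7.
V is not dominant: against M, U gives -1 > -6.
No single strategy is best against every opponent action.

No strictly dominant strategy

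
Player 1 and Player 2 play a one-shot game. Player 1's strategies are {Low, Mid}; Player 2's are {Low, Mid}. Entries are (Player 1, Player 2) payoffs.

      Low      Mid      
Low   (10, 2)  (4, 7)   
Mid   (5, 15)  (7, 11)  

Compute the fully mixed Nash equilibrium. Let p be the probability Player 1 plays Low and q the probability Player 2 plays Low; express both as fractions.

Each player's mixing probability is pinned down by making the *other* player indifferent.
Player 2 indifferent between Low and Mid: p·2 + (1−p)·15 = p·7 + (1−p)·11 ⟹ 15 + (-13)p = 11 + (-4)p ⟹ p = 4/9.
Player 1 indifferent between Low and Mid: q·10 + (1−q)·4 = q·5 + (1−q)·7 ⟹ 4 + 6q = 7 + (-2)q ⟹ q = 3/8.

p = 4/9, q = 3/8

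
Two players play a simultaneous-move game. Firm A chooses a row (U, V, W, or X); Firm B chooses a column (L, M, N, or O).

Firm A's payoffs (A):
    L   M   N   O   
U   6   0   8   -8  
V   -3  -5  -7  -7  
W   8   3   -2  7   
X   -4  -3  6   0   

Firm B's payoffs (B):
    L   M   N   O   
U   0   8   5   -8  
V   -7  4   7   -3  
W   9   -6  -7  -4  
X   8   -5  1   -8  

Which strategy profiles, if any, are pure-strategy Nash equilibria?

(W, L)

Check mutual best responses: a cell is a NE iff neither player can gain by unilaterally deviating.
Firm A's best responses — vs L: W (payoff 8); vs M: W (payoff 3); vs N: U (payoff 8); vs O: W (payoff 7).
Firm B's best responses — vs U: M (payoff 8); vs V: N (payoff 7); vs W: L (payoff 9); vs X: L (payoff 8).
The only mutual best response is (W, L); neither player gains by switching there.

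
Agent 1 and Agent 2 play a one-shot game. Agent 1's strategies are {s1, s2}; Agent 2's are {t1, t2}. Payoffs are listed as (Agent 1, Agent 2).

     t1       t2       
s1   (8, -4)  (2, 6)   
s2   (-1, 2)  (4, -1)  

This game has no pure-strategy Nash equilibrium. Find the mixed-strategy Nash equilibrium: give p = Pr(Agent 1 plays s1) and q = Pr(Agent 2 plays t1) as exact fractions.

p = 3/13, q = 2/11

Each player's mixing probability is pinned down by making the *other* player indifferent.
Agent 2 indifferent between t1 and t2: p·(-4) + (1−p)·2 = p·6 + (1−p)·(-1) ⟹ 2 + (-6)p = (-1) + 7p ⟹ p = 3/13.
Agent 1 indifferent between s1 and s2: q·8 + (1−q)·2 = q·(-1) + (1−q)·4 ⟹ 2 + 6q = 4 + (-5)q ⟹ q = 2/11.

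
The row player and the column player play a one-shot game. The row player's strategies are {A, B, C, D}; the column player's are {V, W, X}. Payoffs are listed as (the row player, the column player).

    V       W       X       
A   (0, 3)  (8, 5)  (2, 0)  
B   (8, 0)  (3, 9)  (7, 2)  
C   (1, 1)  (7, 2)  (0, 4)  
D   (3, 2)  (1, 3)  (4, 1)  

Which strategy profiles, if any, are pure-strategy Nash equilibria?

Check mutual best responses: a cell is a NE iff neither player can gain by unilaterally deviating.
The row player's best responses — vs V: B (payoff 8); vs W: A (payoff 8); vs X: B (payoff 7).
The column player's best responses — vs A: W (payoff 5); vs B: W (payoff 9); vs C: X (payoff 4); vs D: W (payoff 3).
The only mutual best response is (A, W); neither player gains by switching there.

(A, W)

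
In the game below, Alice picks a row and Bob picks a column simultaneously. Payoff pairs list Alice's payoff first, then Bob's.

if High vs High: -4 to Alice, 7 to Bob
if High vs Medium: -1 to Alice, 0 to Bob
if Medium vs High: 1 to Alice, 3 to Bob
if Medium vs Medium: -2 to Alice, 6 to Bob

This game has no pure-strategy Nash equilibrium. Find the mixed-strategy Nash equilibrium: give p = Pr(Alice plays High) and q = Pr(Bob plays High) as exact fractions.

p = 3/10, q = 1/6

In a mixed NE each player is indifferent between their pure strategies, so the opponent's mix sets the indifference.
Bob indifferent between High and Medium: p·7 + (1−p)·3 = p·0 + (1−p)·6 ⟹ 3 + 4p = 6 + (-6)p ⟹ p = 3/10.
Alice indifferent between High and Medium: q·(-4) + (1−q)·(-1) = q·1 + (1−q)·(-2) ⟹ (-1) + (-3)q = (-2) + 3q ⟹ q = 1/6.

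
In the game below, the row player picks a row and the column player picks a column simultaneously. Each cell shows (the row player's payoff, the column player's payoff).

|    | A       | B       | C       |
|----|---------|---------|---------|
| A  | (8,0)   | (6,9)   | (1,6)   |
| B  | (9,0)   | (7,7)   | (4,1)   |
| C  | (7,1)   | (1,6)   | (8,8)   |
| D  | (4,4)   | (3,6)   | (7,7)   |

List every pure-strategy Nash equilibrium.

(B, B) and (C, C)

Check mutual best responses: a cell is a NE iff neither player can gain by unilaterally deviating.
The row player's best responses — vs A: B (payoff 9); vs B: B (payoff 7); vs C: C (payoff 8).
The column player's best responses — vs A: B (payoff 9); vs B: B (payoff 7); vs C: C (payoff 8); vs D: C (payoff 7).
Mutual best responses occur at (B, B) and (C, C); at each, neither player gains by switching.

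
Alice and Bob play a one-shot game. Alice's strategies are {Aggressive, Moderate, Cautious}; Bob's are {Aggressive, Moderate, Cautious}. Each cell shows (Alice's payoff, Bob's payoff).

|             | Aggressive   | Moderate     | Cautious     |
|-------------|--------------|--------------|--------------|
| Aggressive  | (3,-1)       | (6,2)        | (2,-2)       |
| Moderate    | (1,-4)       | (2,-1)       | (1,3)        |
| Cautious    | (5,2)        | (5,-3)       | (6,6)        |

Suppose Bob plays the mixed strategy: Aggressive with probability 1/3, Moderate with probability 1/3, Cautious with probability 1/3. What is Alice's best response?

Alice's best reply maximizes expected payoff against the mix.
Aggressive: (1/3)·3 + (1/3)·6 + (1/3)·2 = 11/3
Moderate: (1/3)·1 + (1/3)·2 + (1/3)·1 = 4/3
Cautious: (1/3)·5 + (1/3)·5 + (1/3)·6 = 16/3
Highest expected payoff is 16/3, from Cautious.

Cautious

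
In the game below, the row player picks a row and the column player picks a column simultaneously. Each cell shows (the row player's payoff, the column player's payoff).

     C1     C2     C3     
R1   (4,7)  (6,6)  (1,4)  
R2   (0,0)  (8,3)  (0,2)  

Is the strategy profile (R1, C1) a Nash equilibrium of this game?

Holding the column player at C1: the row player gets 4 from R1, versus 0 from R2. No profitable deviation for the row player.
Holding the row player at R1: the column player gets 7 from C1, versus 6 from C2, 4 from C3. No profitable deviation for the column player either.

Yes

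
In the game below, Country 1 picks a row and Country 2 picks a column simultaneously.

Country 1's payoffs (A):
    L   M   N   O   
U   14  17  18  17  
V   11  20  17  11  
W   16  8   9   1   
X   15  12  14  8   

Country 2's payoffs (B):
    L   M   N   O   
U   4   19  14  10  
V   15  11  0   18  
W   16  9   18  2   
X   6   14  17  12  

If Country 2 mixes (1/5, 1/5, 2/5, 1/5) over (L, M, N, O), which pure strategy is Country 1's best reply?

U

Country 1's best reply maximizes expected payoff against the mix.
U: (1/5)·14 + (1/5)·17 + (2/5)·18 + (1/5)·17 = 84/5
V: (1/5)·11 + (1/5)·20 + (2/5)·17 + (1/5)·11 = 76/5
W: (1/5)·16 + (1/5)·8 + (2/5)·9 + (1/5)·1 = 43/5
X: (1/5)·15 + (1/5)·12 + (2/5)·14 + (1/5)·8 = 63/5
Highest expected payoff is 84/5, from U.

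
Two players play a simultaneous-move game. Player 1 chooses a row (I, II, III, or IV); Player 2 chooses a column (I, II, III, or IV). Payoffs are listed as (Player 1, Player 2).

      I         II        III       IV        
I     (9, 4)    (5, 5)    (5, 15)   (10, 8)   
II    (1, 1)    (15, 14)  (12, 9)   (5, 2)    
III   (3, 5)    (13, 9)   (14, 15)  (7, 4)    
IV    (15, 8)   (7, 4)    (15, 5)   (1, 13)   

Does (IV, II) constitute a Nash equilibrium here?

Holding Player 2 at II: Player 1 gets 7 from IV but could get 15 by switching to II. Player 1 has a profitable deviation.

No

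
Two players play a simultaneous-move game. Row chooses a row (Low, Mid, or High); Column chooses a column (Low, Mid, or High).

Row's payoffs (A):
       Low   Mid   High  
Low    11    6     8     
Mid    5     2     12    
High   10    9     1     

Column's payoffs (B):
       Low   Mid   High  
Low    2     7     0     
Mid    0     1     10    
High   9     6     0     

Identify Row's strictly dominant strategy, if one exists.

No strictly dominant strategy

A strategy is strictly dominant if it gives Row a strictly higher payoff than every other strategy, against every choice by the opponent.
Low is not dominant: against Mid, High gives 9 > 6.
Mid is not dominant: against Low, Low gives 11 > 5.
High is not dominant: against Low, Low gives 11 > 10.
No single strategy is best against every opponent action.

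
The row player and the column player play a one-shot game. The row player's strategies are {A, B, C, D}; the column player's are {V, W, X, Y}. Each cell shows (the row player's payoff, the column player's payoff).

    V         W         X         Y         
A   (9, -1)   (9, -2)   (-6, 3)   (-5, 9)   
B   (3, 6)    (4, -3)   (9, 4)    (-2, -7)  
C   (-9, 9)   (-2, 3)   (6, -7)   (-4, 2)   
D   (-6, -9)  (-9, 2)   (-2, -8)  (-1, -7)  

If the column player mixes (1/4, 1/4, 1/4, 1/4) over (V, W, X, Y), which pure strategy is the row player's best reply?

Compute the row player's expected payoff from each pure strategy against the given mix.
A: (1/4)·9 + (1/4)·9 + (1/4)·(-6) + (1/4)·(-5) = 7/4
B: (1/4)·3 + (1/4)·4 + (1/4)·9 + (1/4)·(-2) = 7/2
C: (1/4)·(-9) + (1/4)·(-2) + (1/4)·6 + (1/4)·(-4) = -9/4
D: (1/4)·(-6) + (1/4)·(-9) + (1/4)·(-2) + (1/4)·(-1) = -9/2
Highest expected payoff is 7/2, from B.

B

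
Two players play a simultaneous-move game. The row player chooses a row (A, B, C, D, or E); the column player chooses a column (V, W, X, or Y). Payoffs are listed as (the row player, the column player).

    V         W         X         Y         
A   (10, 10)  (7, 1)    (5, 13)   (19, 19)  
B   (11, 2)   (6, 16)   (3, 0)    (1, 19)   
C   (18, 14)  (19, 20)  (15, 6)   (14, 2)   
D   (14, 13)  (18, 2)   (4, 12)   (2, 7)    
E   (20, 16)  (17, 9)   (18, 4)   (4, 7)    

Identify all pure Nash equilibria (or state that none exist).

Check mutual best responses: a cell is a NE iff neither player can gain by unilaterally deviating.
The row player's best responses — vs V: E (payoff 20); vs W: C (payoff 19); vs X: E (payoff 18); vs Y: A (payoff 19).
The column player's best responses — vs A: Y (payoff 19); vs B: Y (payoff 19); vs C: W (payoff 20); vs D: V (payoff 13); vs E: V (payoff 16).
Mutual best responses occur at (A, Y), (C, W), and (E, V); at each, neither player gains by switching.

(A, Y), (C, W), and (E, V)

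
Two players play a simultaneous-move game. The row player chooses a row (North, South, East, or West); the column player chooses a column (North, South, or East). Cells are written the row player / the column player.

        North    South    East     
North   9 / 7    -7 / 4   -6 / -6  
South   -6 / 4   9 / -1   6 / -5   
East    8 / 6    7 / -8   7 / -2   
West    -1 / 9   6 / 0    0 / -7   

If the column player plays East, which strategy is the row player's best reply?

With the column player fixed at East, the row player's payoffs are: North → -6, South → 6, East → 7, West → 0.
The maximum is 7, achieved by East.

East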